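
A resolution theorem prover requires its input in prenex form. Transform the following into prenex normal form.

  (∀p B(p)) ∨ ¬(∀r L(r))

∀p ∃r (B(p) ∨ ¬L(r))

Drive negations inward (¬∀x A ≡ ∃x ¬A, ¬∃x A ≡ ∀x ¬A, De Morgan for ∧/∨):
  (∀p B(p)) ∨ (∃r ¬L(r))
All bound variables are already distinct, so no renaming is needed.
Extract every quantifier outward, since the variables are now distinct and don't occur free across branches:
  ∀p ∃r (B(p) ∨ ¬L(r))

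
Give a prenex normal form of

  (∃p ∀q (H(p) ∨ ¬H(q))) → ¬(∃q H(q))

Eliminate → and ↔ using ¬ and ∨.
  ¬(∃p ∀q (H(p) ∨ ¬H(q))) ∨ ¬(∃q H(q))
Push ¬ through the quantifiers and connectives to reach negation normal form:
  (∀p ∃q (¬H(p) ∧ H(q))) ∨ (∀q ¬H(q))
Rename bound variables to avoid capture: q↦w1.
  (∀p ∃q (¬H(p) ∧ H(q))) ∨ (∀w1 ¬H(w1))
Finally move all quantifiers to the prefix:
  ∀p ∃q ∀w1 (¬H(p) ∧ H(q) ∨ ¬H(w1))

∀p ∃q ∀w1 (¬H(p) ∧ H(q) ∨ ¬H(w1))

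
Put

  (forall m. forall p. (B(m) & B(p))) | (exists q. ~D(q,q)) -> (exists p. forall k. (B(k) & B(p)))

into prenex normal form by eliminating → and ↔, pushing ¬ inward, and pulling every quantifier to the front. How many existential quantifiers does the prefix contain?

3

Rewrite implications/biconditionals: A → B as ¬A ∨ B.
  ~((forall m. forall p. (B(m) & B(p))) | (exists q. ~D(q,q))) | (exists p. forall k. (B(k) & B(p)))
Push ¬ through the quantifiers and connectives to reach negation normal form:
  (exists m. exists p. (~B(m) | ~B(p))) & (forall q. D(q,q)) | (exists p. forall k. (B(k) & B(p)))
Standardize variables apart so no two quantifiers bind the same name: p↦y1.
  (exists m. exists p. (~B(m) | ~B(p))) & (forall q. D(q,q)) | (exists y1. forall k. (B(k) & B(y1)))
Extract every quantifier outward, since the variables are now distinct and don't occur free across branches:
  exists m. exists p. forall q. exists y1. forall k. ((~B(m) | ~B(p)) & D(q,q) | B(k) & B(y1))
The prefix is exists m exists p forall q exists y1 forall k: 2 universal, 3 existential.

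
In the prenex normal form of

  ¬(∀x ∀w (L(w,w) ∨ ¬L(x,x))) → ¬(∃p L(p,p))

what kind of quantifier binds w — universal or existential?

First replace A → B with ¬A ∨ B.
  ¬¬(∀x ∀w (L(w,w) ∨ ¬L(x,x))) ∨ ¬(∃p L(p,p))
Drive negations inward (¬∀x A ≡ ∃x ¬A, ¬∃x A ≡ ∀x ¬A, De Morgan for ∧/∨):
  (∀x ∀w (L(w,w) ∨ ¬L(x,x))) ∨ (∀p ¬L(p,p))
All bound variables are already distinct, so no renaming is needed.
Finally move all quantifiers to the prefix:
  ∀x ∀w ∀p (L(w,w) ∨ ¬L(x,x) ∨ ¬L(p,p))
The quantifier ∀w sits under an even number of negations (counting the antecedent side of each →), so it remains universal.

universal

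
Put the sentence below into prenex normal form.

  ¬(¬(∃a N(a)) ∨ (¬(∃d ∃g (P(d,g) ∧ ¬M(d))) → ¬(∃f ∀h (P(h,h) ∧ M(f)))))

∃a ∀d ∀g ∃f ∀h (N(a) ∧ (¬P(d,g) ∨ M(d)) ∧ P(h,h) ∧ M(f))

Eliminate → and ↔ using ¬ and ∨.
  ¬(¬(∃a N(a)) ∨ ¬¬(∃d ∃g (P(d,g) ∧ ¬M(d))) ∨ ¬(∃f ∀h (P(h,h) ∧ M(f))))
Push ¬ through the quantifiers and connectives to reach negation normal form:
  (∃a N(a)) ∧ (∀d ∀g (¬P(d,g) ∨ M(d))) ∧ (∃f ∀h (P(h,h) ∧ M(f)))
All bound variables are already distinct, so no renaming is needed.
Finally move all quantifiers to the prefix:
  ∃a ∀d ∀g ∃f ∀h (N(a) ∧ (¬P(d,g) ∨ M(d)) ∧ P(h,h) ∧ M(f))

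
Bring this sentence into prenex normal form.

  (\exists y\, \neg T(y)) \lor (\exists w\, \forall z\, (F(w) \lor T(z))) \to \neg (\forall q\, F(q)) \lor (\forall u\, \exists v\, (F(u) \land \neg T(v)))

Eliminate → and ↔ using ¬ and ∨.
  \neg ((\exists y\, \neg T(y)) \lor (\exists w\, \forall z\, (F(w) \lor T(z)))) \lor \neg (\forall q\, F(q)) \lor (\forall u\, \exists v\, (F(u) \land \neg T(v)))
Move each ¬ inward, flipping quantifiers it crosses:
  (\forall y\, T(y)) \land (\forall w\, \exists z\, (\neg F(w) \land \neg T(z))) \lor (\exists q\, \neg F(q)) \lor (\forall u\, \exists v\, (F(u) \land \neg T(v)))
Extract every quantifier outward, since the variables are now distinct and don't occur free across branches:
  \forall y\, \forall w\, \exists z\, \exists q\, \forall u\, \exists v\, (T(y) \land \neg F(w) \land \neg T(z) \lor \neg F(q) \lor F(u) \land \neg T(v))

\forall y\, \forall w\, \exists z\, \exists q\, \forall u\, \exists v\, (T(y) \land \neg F(w) \land \neg T(z) \lor \neg F(q) \lor F(u) \land \neg T(v))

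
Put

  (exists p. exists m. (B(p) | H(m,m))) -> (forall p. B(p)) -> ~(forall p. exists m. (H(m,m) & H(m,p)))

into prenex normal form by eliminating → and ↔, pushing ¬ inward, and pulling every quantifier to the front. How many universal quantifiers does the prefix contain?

3

First replace A → B with ¬A ∨ B.
  ~(exists p. exists m. (B(p) | H(m,m))) | ~(forall p. B(p)) | ~(forall p. exists m. (H(m,m) & H(m,p)))
Move each ¬ inward, flipping quantifiers it crosses:
  (forall p. forall m. (~B(p) & ~H(m,m))) | (exists p. ~B(p)) | (exists p. forall m. (~H(m,m) | ~H(m,p)))
Give each quantifier a distinct variable: p↦y, p↦x, m↦x1.
  (forall p. forall m. (~B(p) & ~H(m,m))) | (exists y. ~B(y)) | (exists x. forall x1. (~H(x1,x1) | ~H(x1,x)))
Pull the quantifiers to the front (each side's bound variable is not free in the other side):
  forall p. forall m. exists y. exists x. forall x1. (~B(p) & ~H(m,m) | ~B(y) | ~H(x1,x1) | ~H(x1,x))
The prefix is forall p forall m exists y exists x forall x1: 3 universal, 2 existential.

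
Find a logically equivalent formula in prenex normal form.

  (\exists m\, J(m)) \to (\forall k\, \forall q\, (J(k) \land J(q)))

\forall m\, \forall k\, \forall q\, (\neg J(m) \lor J(k) \land J(q))

First replace A → B with ¬A ∨ B.
  \neg (\exists m\, J(m)) \lor (\forall k\, \forall q\, (J(k) \land J(q)))
Move each ¬ inward, flipping quantifiers it crosses:
  (\forall m\, \neg J(m)) \lor (\forall k\, \forall q\, (J(k) \land J(q)))
Pull the quantifiers to the front (each side's bound variable is not free in the other side):
  \forall m\, \forall k\, \forall q\, (\neg J(m) \lor J(k) \land J(q))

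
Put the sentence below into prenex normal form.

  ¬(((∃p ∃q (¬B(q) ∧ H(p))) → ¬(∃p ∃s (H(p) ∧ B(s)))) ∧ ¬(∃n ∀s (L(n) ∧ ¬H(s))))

Eliminate → and ↔ using ¬ and ∨.
  ¬((¬(∃p ∃q (¬B(q) ∧ H(p))) ∨ ¬(∃p ∃s (H(p) ∧ B(s)))) ∧ ¬(∃n ∀s (L(n) ∧ ¬H(s))))
Move each ¬ inward, flipping quantifiers it crosses:
  (∃p ∃q (¬B(q) ∧ H(p))) ∧ (∃p ∃s (H(p) ∧ B(s))) ∨ (∃n ∀s (L(n) ∧ ¬H(s)))
Rename bound variables to avoid capture: p↦c, s↦x1.
  (∃p ∃q (¬B(q) ∧ H(p))) ∧ (∃c ∃s (H(c) ∧ B(s))) ∨ (∃n ∀x1 (L(n) ∧ ¬H(x1)))
Finally move all quantifiers to the prefix:
  ∃p ∃q ∃c ∃s ∃n ∀x1 (¬B(q) ∧ H(p) ∧ H(c) ∧ B(s) ∨ L(n) ∧ ¬H(x1))

∃p ∃q ∃c ∃s ∃n ∀x1 (¬B(q) ∧ H(p) ∧ H(c) ∧ B(s) ∨ L(n) ∧ ¬H(x1))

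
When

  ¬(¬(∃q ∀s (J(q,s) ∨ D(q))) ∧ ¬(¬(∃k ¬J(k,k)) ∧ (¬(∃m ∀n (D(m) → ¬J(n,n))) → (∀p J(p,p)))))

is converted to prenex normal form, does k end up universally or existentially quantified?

First replace A → B with ¬A ∨ B.
  ¬(¬(∃q ∀s (J(q,s) ∨ D(q))) ∧ ¬(¬(∃k ¬J(k,k)) ∧ (¬¬(∃m ∀n (¬D(m) ∨ ¬J(n,n))) ∨ (∀p J(p,p)))))
Move each ¬ inward, flipping quantifiers it crosses:
  (∃q ∀s (J(q,s) ∨ D(q))) ∨ (∀k J(k,k)) ∧ ((∃m ∀n (¬D(m) ∨ ¬J(n,n))) ∨ (∀p J(p,p)))
All bound variables are already distinct, so no renaming is needed.
Pull the quantifiers to the front (each side's bound variable is not free in the other side):
  ∃q ∀s ∀k ∃m ∀n ∀p (J(q,s) ∨ D(q) ∨ J(k,k) ∧ (¬D(m) ∨ ¬J(n,n) ∨ J(p,p)))
The quantifier ∃k sits under an odd number of negations (counting the antecedent side of each →), so it flips to ∀k.

universal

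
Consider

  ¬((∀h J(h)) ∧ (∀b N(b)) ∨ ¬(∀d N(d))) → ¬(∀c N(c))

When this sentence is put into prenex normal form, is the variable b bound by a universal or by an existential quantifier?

Eliminate → and ↔ using ¬ and ∨.
  ¬¬((∀h J(h)) ∧ (∀b N(b)) ∨ ¬(∀d N(d))) ∨ ¬(∀c N(c))
Move each ¬ inward, flipping quantifiers it crosses:
  (∀h J(h)) ∧ (∀b N(b)) ∨ (∃d ¬N(d)) ∨ (∃c ¬N(c))
Finally move all quantifiers to the prefix:
  ∀h ∀b ∃d ∃c (J(h) ∧ N(b) ∨ ¬N(d) ∨ ¬N(c))
The quantifier ∀b sits under an even number of negations (counting the antecedent side of each →), so it remains universal.

universal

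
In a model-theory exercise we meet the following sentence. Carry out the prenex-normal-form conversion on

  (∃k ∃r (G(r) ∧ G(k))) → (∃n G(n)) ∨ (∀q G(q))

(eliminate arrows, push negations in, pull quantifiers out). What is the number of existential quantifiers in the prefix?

First replace A → B with ¬A ∨ B.
  ¬(∃k ∃r (G(r) ∧ G(k))) ∨ (∃n G(n)) ∨ (∀q G(q))
Push ¬ through the quantifiers and connectives to reach negation normal form:
  (∀k ∀r (¬G(r) ∨ ¬G(k))) ∨ (∃n G(n)) ∨ (∀q G(q))
Finally move all quantifiers to the prefix:
  ∀k ∀r ∃n ∀q (¬G(r) ∨ ¬G(k) ∨ G(n) ∨ G(q))
The prefix is ∀k ∀r ∃n ∀q: 3 universal, 1 existential.

1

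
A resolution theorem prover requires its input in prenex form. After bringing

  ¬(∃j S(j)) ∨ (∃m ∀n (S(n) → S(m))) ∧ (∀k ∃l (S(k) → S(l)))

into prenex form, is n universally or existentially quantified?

First replace A → B with ¬A ∨ B.
  ¬(∃j S(j)) ∨ (∃m ∀n (¬S(n) ∨ S(m))) ∧ (∀k ∃l (¬S(k) ∨ S(l)))
Move each ¬ inward, flipping quantifiers it crosses:
  (∀j ¬S(j)) ∨ (∃m ∀n (¬S(n) ∨ S(m))) ∧ (∀k ∃l (¬S(k) ∨ S(l)))
Extract every quantifier outward, since the variables are now distinct and don't occur free across branches:
  ∀j ∃m ∀n ∀k ∃l (¬S(j) ∨ (¬S(n) ∨ S(m)) ∧ (¬S(k) ∨ S(l)))
The quantifier ∀n sits under an even number of negations (counting the antecedent side of each →), so it remains universal.

universal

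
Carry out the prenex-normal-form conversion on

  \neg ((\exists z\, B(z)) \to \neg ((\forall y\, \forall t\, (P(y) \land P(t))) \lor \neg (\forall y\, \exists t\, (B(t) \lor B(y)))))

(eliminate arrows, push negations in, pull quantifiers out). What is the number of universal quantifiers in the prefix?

Eliminate → and ↔ using ¬ and ∨.
  \neg (\neg (\exists z\, B(z)) \lor \neg ((\forall y\, \forall t\, (P(y) \land P(t))) \lor \neg (\forall y\, \exists t\, (B(t) \lor B(y)))))
Push ¬ through the quantifiers and connectives to reach negation normal form:
  (\exists z\, B(z)) \land ((\forall y\, \forall t\, (P(y) \land P(t))) \lor (\exists y\, \forall t\, (\neg B(t) \land \neg B(y))))
Standardize variables apart so no two quantifiers bind the same name: y↦q, t↦y1.
  (\exists z\, B(z)) \land ((\forall y\, \forall t\, (P(y) \land P(t))) \lor (\exists q\, \forall y1\, (\neg B(y1) \land \neg B(q))))
Extract every quantifier outward, since the variables are now distinct and don't occur free across branches:
  \exists z\, \forall y\, \forall t\, \exists q\, \forall y1\, (B(z) \land (P(y) \land P(t) \lor \neg B(y1) \land \neg B(q)))
The prefix is \exists z \forall y \forall t \exists q \forall y1: 3 universal, 2 existential.

3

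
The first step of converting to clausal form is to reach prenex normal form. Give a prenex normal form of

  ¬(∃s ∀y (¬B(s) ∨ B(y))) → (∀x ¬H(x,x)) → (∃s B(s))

Rewrite implications/biconditionals: A → B as ¬A ∨ B.
  ¬¬(∃s ∀y (¬B(s) ∨ B(y))) ∨ ¬(∀x ¬H(x,x)) ∨ (∃s B(s))
Move each ¬ inward, flipping quantifiers it crosses:
  (∃s ∀y (¬B(s) ∨ B(y))) ∨ (∃x H(x,x)) ∨ (∃s B(s))
Rename bound variables to avoid capture: s↦v.
  (∃s ∀y (¬B(s) ∨ B(y))) ∨ (∃x H(x,x)) ∨ (∃v B(v))
Pull the quantifiers to the front (each side's bound variable is not free in the other side):
  ∃s ∀y ∃x ∃v (¬B(s) ∨ B(y) ∨ H(x,x) ∨ B(v))

∃s ∀y ∃x ∃v (¬B(s) ∨ B(y) ∨ H(x,x) ∨ B(v))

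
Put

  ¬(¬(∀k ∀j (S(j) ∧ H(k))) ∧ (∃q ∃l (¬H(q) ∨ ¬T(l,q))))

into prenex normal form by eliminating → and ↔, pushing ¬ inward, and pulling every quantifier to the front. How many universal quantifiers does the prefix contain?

Drive negations inward (¬∀x A ≡ ∃x ¬A, ¬∃x A ≡ ∀x ¬A, De Morgan for ∧/∨):
  (∀k ∀j (S(j) ∧ H(k))) ∨ (∀q ∀l (H(q) ∧ T(l,q)))
Finally move all quantifiers to the prefix:
  ∀k ∀j ∀q ∀l (S(j) ∧ H(k) ∨ H(q) ∧ T(l,q))
The prefix is ∀k ∀j ∀q ∀l: 4 universal, 0 existential.

4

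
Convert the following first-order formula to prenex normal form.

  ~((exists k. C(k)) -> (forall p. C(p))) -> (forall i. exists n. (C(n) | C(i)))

forall k. forall p. forall i. exists n. (~C(k) | C(p) | C(n) | C(i))

Eliminate → and ↔ using ¬ and ∨.
  ~~(~(exists k. C(k)) | (forall p. C(p))) | (forall i. exists n. (C(n) | C(i)))
Drive negations inward (¬∀x A ≡ ∃x ¬A, ¬∃x A ≡ ∀x ¬A, De Morgan for ∧/∨):
  (forall k. ~C(k)) | (forall p. C(p)) | (forall i. exists n. (C(n) | C(i)))
All bound variables are already distinct, so no renaming is needed.
Finally move all quantifiers to the prefix:
  forall k. forall p. forall i. exists n. (~C(k) | C(p) | C(n) | C(i))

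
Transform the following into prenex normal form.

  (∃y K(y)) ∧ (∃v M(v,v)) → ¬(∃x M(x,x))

∀y ∀v ∀x (¬K(y) ∨ ¬M(v,v) ∨ ¬M(x,x))

Eliminate → and ↔ using ¬ and ∨.
  ¬((∃y K(y)) ∧ (∃v M(v,v))) ∨ ¬(∃x M(x,x))
Move each ¬ inward, flipping quantifiers it crosses:
  (∀y ¬K(y)) ∨ (∀v ¬M(v,v)) ∨ (∀x ¬M(x,x))
All bound variables are already distinct, so no renaming is needed.
Extract every quantifier outward, since the variables are now distinct and don't occur free across branches:
  ∀y ∀v ∀x (¬K(y) ∨ ¬M(v,v) ∨ ¬M(x,x))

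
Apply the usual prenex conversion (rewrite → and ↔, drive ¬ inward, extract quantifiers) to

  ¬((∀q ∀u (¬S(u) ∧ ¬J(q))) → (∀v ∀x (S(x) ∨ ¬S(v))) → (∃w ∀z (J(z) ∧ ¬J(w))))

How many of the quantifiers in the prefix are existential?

1

Eliminate → and ↔ using ¬ and ∨.
  ¬(¬(∀q ∀u (¬S(u) ∧ ¬J(q))) ∨ ¬(∀v ∀x (S(x) ∨ ¬S(v))) ∨ (∃w ∀z (J(z) ∧ ¬J(w))))
Push ¬ through the quantifiers and connectives to reach negation normal form:
  (∀q ∀u (¬S(u) ∧ ¬J(q))) ∧ (∀v ∀x (S(x) ∨ ¬S(v))) ∧ (∀w ∃z (¬J(z) ∨ J(w)))
Extract every quantifier outward, since the variables are now distinct and don't occur free across branches:
  ∀q ∀u ∀v ∀x ∀w ∃z (¬S(u) ∧ ¬J(q) ∧ (S(x) ∨ ¬S(v)) ∧ (¬J(z) ∨ J(w)))
The prefix is ∀q ∀u ∀v ∀x ∀w ∃z: 5 universal, 1 existential.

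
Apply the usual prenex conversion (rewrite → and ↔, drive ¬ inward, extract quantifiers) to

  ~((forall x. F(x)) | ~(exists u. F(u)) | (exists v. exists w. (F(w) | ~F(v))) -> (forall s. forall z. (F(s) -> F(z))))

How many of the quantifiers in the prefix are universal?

2

Rewrite implications/biconditionals: A → B as ¬A ∨ B.
  ~(~((forall x. F(x)) | ~(exists u. F(u)) | (exists v. exists w. (F(w) | ~F(v)))) | (forall s. forall z. (~F(s) | F(z))))
Drive negations inward (¬∀x A ≡ ∃x ¬A, ¬∃x A ≡ ∀x ¬A, De Morgan for ∧/∨):
  ((forall x. F(x)) | (forall u. ~F(u)) | (exists v. exists w. (F(w) | ~F(v)))) & (exists s. exists z. (F(s) & ~F(z)))
All bound variables are already distinct, so no renaming is needed.
Pull the quantifiers to the front (each side's bound variable is not free in the other side):
  forall x. forall u. exists v. exists w. exists s. exists z. ((F(x) | ~F(u) | F(w) | ~F(v)) & F(s) & ~F(z))
The prefix is forall x forall u exists v exists w exists s exists z: 2 universal, 4 existential.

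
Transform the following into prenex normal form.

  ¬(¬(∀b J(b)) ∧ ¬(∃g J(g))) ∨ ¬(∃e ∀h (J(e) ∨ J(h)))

Drive negations inward (¬∀x A ≡ ∃x ¬A, ¬∃x A ≡ ∀x ¬A, De Morgan for ∧/∨):
  (∀b J(b)) ∨ (∃g J(g)) ∨ (∀e ∃h (¬J(e) ∧ ¬J(h)))
All bound variables are already distinct, so no renaming is needed.
Extract every quantifier outward, since the variables are now distinct and don't occur free across branches:
  ∀b ∃g ∀e ∃h (J(b) ∨ J(g) ∨ ¬J(e) ∧ ¬J(h))

∀b ∃g ∀e ∃h (J(b) ∨ J(g) ∨ ¬J(e) ∧ ¬J(h))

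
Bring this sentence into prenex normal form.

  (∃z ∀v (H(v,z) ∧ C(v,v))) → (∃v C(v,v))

∀z ∃v ∃y1 (¬H(v,z) ∨ ¬C(v,v) ∨ C(y1,y1))

Eliminate → and ↔ using ¬ and ∨.
  ¬(∃z ∀v (H(v,z) ∧ C(v,v))) ∨ (∃v C(v,v))
Push ¬ through the quantifiers and connectives to reach negation normal form:
  (∀z ∃v (¬H(v,z) ∨ ¬C(v,v))) ∨ (∃v C(v,v))
Standardize variables apart so no two quantifiers bind the same name: v↦y1.
  (∀z ∃v (¬H(v,z) ∨ ¬C(v,v))) ∨ (∃y1 C(y1,y1))
Extract every quantifier outward, since the variables are now distinct and don't occur free across branches:
  ∀z ∃v ∃y1 (¬H(v,z) ∨ ¬C(v,v) ∨ C(y1,y1))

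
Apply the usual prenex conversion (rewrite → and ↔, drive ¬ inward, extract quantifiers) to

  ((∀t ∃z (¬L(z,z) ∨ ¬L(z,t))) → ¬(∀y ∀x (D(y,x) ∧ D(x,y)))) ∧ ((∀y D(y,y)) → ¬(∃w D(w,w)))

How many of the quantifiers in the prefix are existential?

4

First replace A → B with ¬A ∨ B.
  (¬(∀t ∃z (¬L(z,z) ∨ ¬L(z,t))) ∨ ¬(∀y ∀x (D(y,x) ∧ D(x,y)))) ∧ (¬(∀y D(y,y)) ∨ ¬(∃w D(w,w)))
Move each ¬ inward, flipping quantifiers it crosses:
  ((∃t ∀z (L(z,z) ∧ L(z,t))) ∨ (∃y ∃x (¬D(y,x) ∨ ¬D(x,y)))) ∧ ((∃y ¬D(y,y)) ∨ (∀w ¬D(w,w)))
Standardize variables apart so no two quantifiers bind the same name: y↦y1.
  ((∃t ∀z (L(z,z) ∧ L(z,t))) ∨ (∃y ∃x (¬D(y,x) ∨ ¬D(x,y)))) ∧ ((∃y1 ¬D(y1,y1)) ∨ (∀w ¬D(w,w)))
Extract every quantifier outward, since the variables are now distinct and don't occur free across branches:
  ∃t ∀z ∃y ∃x ∃y1 ∀w ((L(z,z) ∧ L(z,t) ∨ ¬D(y,x) ∨ ¬D(x,y)) ∧ (¬D(y1,y1) ∨ ¬D(w,w)))
The prefix is ∃t ∀z ∃y ∃x ∃y1 ∀w: 2 universal, 4 existential.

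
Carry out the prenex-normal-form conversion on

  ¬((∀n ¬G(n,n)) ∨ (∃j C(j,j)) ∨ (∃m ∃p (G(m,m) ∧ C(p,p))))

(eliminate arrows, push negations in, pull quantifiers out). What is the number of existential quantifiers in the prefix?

1

Drive negations inward (¬∀x A ≡ ∃x ¬A, ¬∃x A ≡ ∀x ¬A, De Morgan for ∧/∨):
  (∃n G(n,n)) ∧ (∀j ¬C(j,j)) ∧ (∀m ∀p (¬G(m,m) ∨ ¬C(p,p)))
All bound variables are already distinct, so no renaming is needed.
Pull the quantifiers to the front (each side's bound variable is not free in the other side):
  ∃n ∀j ∀m ∀p (G(n,n) ∧ ¬C(j,j) ∧ (¬G(m,m) ∨ ¬C(p,p)))
The prefix is ∃n ∀j ∀m ∀p: 3 universal, 1 existential.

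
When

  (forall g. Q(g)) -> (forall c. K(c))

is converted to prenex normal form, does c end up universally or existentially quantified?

Eliminate → and ↔ using ¬ and ∨.
  ~(forall g. Q(g)) | (forall c. K(c))
Push ¬ through the quantifiers and connectives to reach negation normal form:
  (exists g. ~Q(g)) | (forall c. K(c))
Finally move all quantifiers to the prefix:
  exists g. forall c. (~Q(g) | K(c))
The quantifier forall c sits under an even number of negations (counting the antecedent side of each →), so it remains universal.

universal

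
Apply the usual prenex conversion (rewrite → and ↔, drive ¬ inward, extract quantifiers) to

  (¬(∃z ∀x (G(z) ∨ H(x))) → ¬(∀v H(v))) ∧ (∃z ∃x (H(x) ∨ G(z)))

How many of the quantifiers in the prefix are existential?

4

Eliminate → and ↔ using ¬ and ∨.
  (¬¬(∃z ∀x (G(z) ∨ H(x))) ∨ ¬(∀v H(v))) ∧ (∃z ∃x (H(x) ∨ G(z)))
Move each ¬ inward, flipping quantifiers it crosses:
  ((∃z ∀x (G(z) ∨ H(x))) ∨ (∃v ¬H(v))) ∧ (∃z ∃x (H(x) ∨ G(z)))
Standardize variables apart so no two quantifiers bind the same name: z↦y, x↦z1.
  ((∃z ∀x (G(z) ∨ H(x))) ∨ (∃v ¬H(v))) ∧ (∃y ∃z1 (H(z1) ∨ G(y)))
Extract every quantifier outward, since the variables are now distinct and don't occur free across branches:
  ∃z ∀x ∃v ∃y ∃z1 ((G(z) ∨ H(x) ∨ ¬H(v)) ∧ (H(z1) ∨ G(y)))
The prefix is ∃z ∀x ∃v ∃y ∃z1: 1 universal, 4 existential.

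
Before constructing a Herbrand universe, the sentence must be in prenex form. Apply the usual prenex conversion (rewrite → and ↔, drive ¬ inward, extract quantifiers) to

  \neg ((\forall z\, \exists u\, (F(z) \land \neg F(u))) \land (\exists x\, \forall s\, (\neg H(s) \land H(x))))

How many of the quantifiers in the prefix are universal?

2

Push ¬ through the quantifiers and connectives to reach negation normal form:
  (\exists z\, \forall u\, (\neg F(z) \lor F(u))) \lor (\forall x\, \exists s\, (H(s) \lor \neg H(x)))
Finally move all quantifiers to the prefix:
  \exists z\, \forall u\, \forall x\, \exists s\, (\neg F(z) \lor F(u) \lor H(s) \lor \neg H(x))
The prefix is \exists z \forall u \forall x \exists s: 2 universal, 2 existential.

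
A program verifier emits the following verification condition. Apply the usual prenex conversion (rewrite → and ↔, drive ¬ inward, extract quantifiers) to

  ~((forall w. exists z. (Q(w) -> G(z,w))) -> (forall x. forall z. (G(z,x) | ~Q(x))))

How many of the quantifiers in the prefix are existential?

Eliminate → and ↔ using ¬ and ∨.
  ~(~(forall w. exists z. (~Q(w) | G(z,w))) | (forall x. forall z. (G(z,x) | ~Q(x))))
Drive negations inward (¬∀x A ≡ ∃x ¬A, ¬∃x A ≡ ∀x ¬A, De Morgan for ∧/∨):
  (forall w. exists z. (~Q(w) | G(z,w))) & (exists x. exists z. (~G(z,x) & Q(x)))
Rename bound variables to avoid capture: z↦r.
  (forall w. exists z. (~Q(w) | G(z,w))) & (exists x. exists r. (~G(r,x) & Q(x)))
Finally move all quantifiers to the prefix:
  forall w. exists z. exists x. exists r. ((~Q(w) | G(z,w)) & ~G(r,x) & Q(x))
The prefix is forall w exists z exists x exists r: 1 universal, 3 existential.

3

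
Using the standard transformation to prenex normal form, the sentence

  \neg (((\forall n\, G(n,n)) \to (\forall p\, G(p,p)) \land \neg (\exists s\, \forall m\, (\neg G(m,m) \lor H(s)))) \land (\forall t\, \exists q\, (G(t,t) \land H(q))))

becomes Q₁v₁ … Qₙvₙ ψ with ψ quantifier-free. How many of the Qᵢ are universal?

Rewrite implications/biconditionals: A → B as ¬A ∨ B.
  \neg ((\neg (\forall n\, G(n,n)) \lor (\forall p\, G(p,p)) \land \neg (\exists s\, \forall m\, (\neg G(m,m) \lor H(s)))) \land (\forall t\, \exists q\, (G(t,t) \land H(q))))
Drive negations inward (¬∀x A ≡ ∃x ¬A, ¬∃x A ≡ ∀x ¬A, De Morgan for ∧/∨):
  (\forall n\, G(n,n)) \land ((\exists p\, \neg G(p,p)) \lor (\exists s\, \forall m\, (\neg G(m,m) \lor H(s)))) \lor (\exists t\, \forall q\, (\neg G(t,t) \lor \neg H(q)))
All bound variables are already distinct, so no renaming is needed.
Extract every quantifier outward, since the variables are now distinct and don't occur free across branches:
  \forall n\, \exists p\, \exists s\, \forall m\, \exists t\, \forall q\, (G(n,n) \land (\neg G(p,p) \lor \neg G(m,m) \lor H(s)) \lor \neg G(t,t) \lor \neg H(q))
The prefix is \forall n \exists p \exists s \forall m \exists t \forall q: 3 universal, 3 existential.

3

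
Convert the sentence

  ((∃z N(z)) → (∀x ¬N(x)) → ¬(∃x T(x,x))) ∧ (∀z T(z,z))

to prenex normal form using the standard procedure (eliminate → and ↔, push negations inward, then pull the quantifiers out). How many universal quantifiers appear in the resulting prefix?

First replace A → B with ¬A ∨ B.
  (¬(∃z N(z)) ∨ ¬(∀x ¬N(x)) ∨ ¬(∃x T(x,x))) ∧ (∀z T(z,z))
Move each ¬ inward, flipping quantifiers it crosses:
  ((∀z ¬N(z)) ∨ (∃x N(x)) ∨ (∀x ¬T(x,x))) ∧ (∀z T(z,z))
Rename bound variables to avoid capture: x↦a, z↦y1.
  ((∀z ¬N(z)) ∨ (∃x N(x)) ∨ (∀a ¬T(a,a))) ∧ (∀y1 T(y1,y1))
Pull the quantifiers to the front (each side's bound variable is not free in the other side):
  ∀z ∃x ∀a ∀y1 ((¬N(z) ∨ N(x) ∨ ¬T(a,a)) ∧ T(y1,y1))
The prefix is ∀z ∃x ∀a ∀y1: 3 universal, 1 existential.

3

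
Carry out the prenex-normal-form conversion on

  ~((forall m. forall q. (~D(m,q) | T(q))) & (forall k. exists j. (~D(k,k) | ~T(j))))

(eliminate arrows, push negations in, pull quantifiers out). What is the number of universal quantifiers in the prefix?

1

Push ¬ through the quantifiers and connectives to reach negation normal form:
  (exists m. exists q. (D(m,q) & ~T(q))) | (exists k. forall j. (D(k,k) & T(j)))
All bound variables are already distinct, so no renaming is needed.
Pull the quantifiers to the front (each side's bound variable is not free in the other side):
  exists m. exists q. exists k. forall j. (D(m,q) & ~T(q) | D(k,k) & T(j))
The prefix is exists m exists q exists k forall j: 1 universal, 3 existential.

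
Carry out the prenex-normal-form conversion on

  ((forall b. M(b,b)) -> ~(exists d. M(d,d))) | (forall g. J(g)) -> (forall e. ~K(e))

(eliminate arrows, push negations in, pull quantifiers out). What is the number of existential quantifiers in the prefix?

Eliminate → and ↔ using ¬ and ∨.
  ~(~(forall b. M(b,b)) | ~(exists d. M(d,d)) | (forall g. J(g))) | (forall e. ~K(e))
Move each ¬ inward, flipping quantifiers it crosses:
  (forall b. M(b,b)) & (exists d. M(d,d)) & (exists g. ~J(g)) | (forall e. ~K(e))
All bound variables are already distinct, so no renaming is needed.
Extract every quantifier outward, since the variables are now distinct and don't occur free across branches:
  forall b. exists d. exists g. forall e. (M(b,b) & M(d,d) & ~J(g) | ~K(e))
The prefix is forall b exists d exists g forall e: 2 universal, 2 existential.

2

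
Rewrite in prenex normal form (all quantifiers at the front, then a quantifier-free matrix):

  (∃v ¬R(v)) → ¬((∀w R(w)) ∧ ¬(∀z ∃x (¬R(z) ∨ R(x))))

∀v ∃w ∀z ∃x (R(v) ∨ ¬R(w) ∨ ¬R(z) ∨ R(x))

First replace A → B with ¬A ∨ B.
  ¬(∃v ¬R(v)) ∨ ¬((∀w R(w)) ∧ ¬(∀z ∃x (¬R(z) ∨ R(x))))
Move each ¬ inward, flipping quantifiers it crosses:
  (∀v R(v)) ∨ (∃w ¬R(w)) ∨ (∀z ∃x (¬R(z) ∨ R(x)))
All bound variables are already distinct, so no renaming is needed.
Extract every quantifier outward, since the variables are now distinct and don't occur free across branches:
  ∀v ∃w ∀z ∃x (R(v) ∨ ¬R(w) ∨ ¬R(z) ∨ R(x))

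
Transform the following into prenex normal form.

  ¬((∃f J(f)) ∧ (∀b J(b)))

Move each ¬ inward, flipping quantifiers it crosses:
  (∀f ¬J(f)) ∨ (∃b ¬J(b))
All bound variables are already distinct, so no renaming is needed.
Extract every quantifier outward, since the variables are now distinct and don't occur free across branches:
  ∀f ∃b (¬J(f) ∨ ¬J(b))

∀f ∃b (¬J(f) ∨ ¬J(b))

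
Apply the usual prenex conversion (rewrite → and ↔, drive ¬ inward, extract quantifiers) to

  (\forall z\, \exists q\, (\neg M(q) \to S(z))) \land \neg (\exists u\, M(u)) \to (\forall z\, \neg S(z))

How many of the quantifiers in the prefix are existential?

2

Eliminate → and ↔ using ¬ and ∨.
  \neg ((\forall z\, \exists q\, (\neg \neg M(q) \lor S(z))) \land \neg (\exists u\, M(u))) \lor (\forall z\, \neg S(z))
Drive negations inward (¬∀x A ≡ ∃x ¬A, ¬∃x A ≡ ∀x ¬A, De Morgan for ∧/∨):
  (\exists z\, \forall q\, (\neg M(q) \land \neg S(z))) \lor (\exists u\, M(u)) \lor (\forall z\, \neg S(z))
Rename bound variables to avoid capture: z↦b.
  (\exists z\, \forall q\, (\neg M(q) \land \neg S(z))) \lor (\exists u\, M(u)) \lor (\forall b\, \neg S(b))
Pull the quantifiers to the front (each side's bound variable is not free in the other side):
  \exists z\, \forall q\, \exists u\, \forall b\, (\neg M(q) \land \neg S(z) \lor M(u) \lor \neg S(b))
The prefix is \exists z \forall q \exists u \forall b: 2 universal, 2 existential.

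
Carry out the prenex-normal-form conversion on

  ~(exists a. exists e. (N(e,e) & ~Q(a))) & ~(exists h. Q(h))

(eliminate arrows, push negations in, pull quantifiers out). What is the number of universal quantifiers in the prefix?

Move each ¬ inward, flipping quantifiers it crosses:
  (forall a. forall e. (~N(e,e) | Q(a))) & (forall h. ~Q(h))
All bound variables are already distinct, so no renaming is needed.
Pull the quantifiers to the front (each side's bound variable is not free in the other side):
  forall a. forall e. forall h. ((~N(e,e) | Q(a)) & ~Q(h))
The prefix is forall a forall e forall h: 3 universal, 0 existential.

3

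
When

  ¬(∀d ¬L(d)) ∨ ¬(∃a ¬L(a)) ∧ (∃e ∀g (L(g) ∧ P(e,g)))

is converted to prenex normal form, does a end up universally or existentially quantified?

Push ¬ through the quantifiers and connectives to reach negation normal form:
  (∃d L(d)) ∨ (∀a L(a)) ∧ (∃e ∀g (L(g) ∧ P(e,g)))
Finally move all quantifiers to the prefix:
  ∃d ∀a ∃e ∀g (L(d) ∨ L(a) ∧ L(g) ∧ P(e,g))
The quantifier ∃a sits under an odd number of negations, so it flips to ∀a.

universal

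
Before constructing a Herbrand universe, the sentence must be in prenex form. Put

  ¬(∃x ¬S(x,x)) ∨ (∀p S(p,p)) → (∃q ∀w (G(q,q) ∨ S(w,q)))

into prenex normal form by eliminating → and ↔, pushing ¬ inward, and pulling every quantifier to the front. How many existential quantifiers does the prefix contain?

3

Rewrite implications/biconditionals: A → B as ¬A ∨ B.
  ¬(¬(∃x ¬S(x,x)) ∨ (∀p S(p,p))) ∨ (∃q ∀w (G(q,q) ∨ S(w,q)))
Drive negations inward (¬∀x A ≡ ∃x ¬A, ¬∃x A ≡ ∀x ¬A, De Morgan for ∧/∨):
  (∃x ¬S(x,x)) ∧ (∃p ¬S(p,p)) ∨ (∃q ∀w (G(q,q) ∨ S(w,q)))
All bound variables are already distinct, so no renaming is needed.
Finally move all quantifiers to the prefix:
  ∃x ∃p ∃q ∀w (¬S(x,x) ∧ ¬S(p,p) ∨ G(q,q) ∨ S(w,q))
The prefix is ∃x ∃p ∃q ∀w: 1 universal, 3 existential.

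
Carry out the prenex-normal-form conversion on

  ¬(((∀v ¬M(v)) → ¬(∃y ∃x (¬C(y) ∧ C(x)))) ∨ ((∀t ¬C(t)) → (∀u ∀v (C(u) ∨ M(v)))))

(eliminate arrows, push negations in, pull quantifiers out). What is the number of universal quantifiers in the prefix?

2

Rewrite implications/biconditionals: A → B as ¬A ∨ B.
  ¬(¬(∀v ¬M(v)) ∨ ¬(∃y ∃x (¬C(y) ∧ C(x))) ∨ ¬(∀t ¬C(t)) ∨ (∀u ∀v (C(u) ∨ M(v))))
Drive negations inward (¬∀x A ≡ ∃x ¬A, ¬∃x A ≡ ∀x ¬A, De Morgan for ∧/∨):
  (∀v ¬M(v)) ∧ (∃y ∃x (¬C(y) ∧ C(x))) ∧ (∀t ¬C(t)) ∧ (∃u ∃v (¬C(u) ∧ ¬M(v)))
Rename bound variables to avoid capture: v↦a.
  (∀v ¬M(v)) ∧ (∃y ∃x (¬C(y) ∧ C(x))) ∧ (∀t ¬C(t)) ∧ (∃u ∃a (¬C(u) ∧ ¬M(a)))
Extract every quantifier outward, since the variables are now distinct and don't occur free across branches:
  ∀v ∃y ∃x ∀t ∃u ∃a (¬M(v) ∧ ¬C(y) ∧ C(x) ∧ ¬C(t) ∧ ¬C(u) ∧ ¬M(a))
The prefix is ∀v ∃y ∃x ∀t ∃u ∃a: 2 universal, 4 existential.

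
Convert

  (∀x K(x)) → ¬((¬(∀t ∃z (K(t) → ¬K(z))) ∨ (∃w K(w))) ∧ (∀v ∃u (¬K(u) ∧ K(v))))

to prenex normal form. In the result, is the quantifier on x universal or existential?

existential

Eliminate → and ↔ using ¬ and ∨.
  ¬(∀x K(x)) ∨ ¬((¬(∀t ∃z (¬K(t) ∨ ¬K(z))) ∨ (∃w K(w))) ∧ (∀v ∃u (¬K(u) ∧ K(v))))
Drive negations inward (¬∀x A ≡ ∃x ¬A, ¬∃x A ≡ ∀x ¬A, De Morgan for ∧/∨):
  (∃x ¬K(x)) ∨ (∀t ∃z (¬K(t) ∨ ¬K(z))) ∧ (∀w ¬K(w)) ∨ (∃v ∀u (K(u) ∨ ¬K(v)))
All bound variables are already distinct, so no renaming is needed.
Pull the quantifiers to the front (each side's bound variable is not free in the other side):
  ∃x ∀t ∃z ∀w ∃v ∀u (¬K(x) ∨ (¬K(t) ∨ ¬K(z)) ∧ ¬K(w) ∨ K(u) ∨ ¬K(v))
The quantifier ∀x sits under an odd number of negations (counting the antecedent side of each →), so it flips to ∃x.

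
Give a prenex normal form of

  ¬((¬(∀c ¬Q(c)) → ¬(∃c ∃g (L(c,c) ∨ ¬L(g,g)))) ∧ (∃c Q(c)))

Rewrite implications/biconditionals: A → B as ¬A ∨ B.
  ¬((¬¬(∀c ¬Q(c)) ∨ ¬(∃c ∃g (L(c,c) ∨ ¬L(g,g)))) ∧ (∃c Q(c)))
Push ¬ through the quantifiers and connectives to reach negation normal form:
  (∃c Q(c)) ∧ (∃c ∃g (L(c,c) ∨ ¬L(g,g))) ∨ (∀c ¬Q(c))
Rename bound variables to avoid capture: c↦y1, c↦w.
  (∃c Q(c)) ∧ (∃y1 ∃g (L(y1,y1) ∨ ¬L(g,g))) ∨ (∀w ¬Q(w))
Pull the quantifiers to the front (each side's bound variable is not free in the other side):
  ∃c ∃y1 ∃g ∀w (Q(c) ∧ (L(y1,y1) ∨ ¬L(g,g)) ∨ ¬Q(w))

∃c ∃y1 ∃g ∀w (Q(c) ∧ (L(y1,y1) ∨ ¬L(g,g)) ∨ ¬Q(w))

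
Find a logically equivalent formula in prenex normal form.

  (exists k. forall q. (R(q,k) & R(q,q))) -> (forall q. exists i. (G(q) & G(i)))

forall k. exists q. forall p. exists i. (~R(q,k) | ~R(q,q) | G(p) & G(i))

Eliminate → and ↔ using ¬ and ∨.
  ~(exists k. forall q. (R(q,k) & R(q,q))) | (forall q. exists i. (G(q) & G(i)))
Drive negations inward (¬∀x A ≡ ∃x ¬A, ¬∃x A ≡ ∀x ¬A, De Morgan for ∧/∨):
  (forall k. exists q. (~R(q,k) | ~R(q,q))) | (forall q. exists i. (G(q) & G(i)))
Give each quantifier a distinct variable: q↦p.
  (forall k. exists q. (~R(q,k) | ~R(q,q))) | (forall p. exists i. (G(p) & G(i)))
Finally move all quantifiers to the prefix:
  forall k. exists q. forall p. exists i. (~R(q,k) | ~R(q,q) | G(p) & G(i))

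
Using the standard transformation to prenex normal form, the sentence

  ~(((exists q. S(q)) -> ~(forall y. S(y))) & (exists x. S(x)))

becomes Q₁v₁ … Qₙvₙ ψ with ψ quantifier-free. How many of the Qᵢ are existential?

Rewrite implications/biconditionals: A → B as ¬A ∨ B.
  ~((~(exists q. S(q)) | ~(forall y. S(y))) & (exists x. S(x)))
Drive negations inward (¬∀x A ≡ ∃x ¬A, ¬∃x A ≡ ∀x ¬A, De Morgan for ∧/∨):
  (exists q. S(q)) & (forall y. S(y)) | (forall x. ~S(x))
All bound variables are already distinct, so no renaming is needed.
Finally move all quantifiers to the prefix:
  exists q. forall y. forall x. (S(q) & S(y) | ~S(x))
The prefix is exists q forall y forall x: 2 universal, 1 existential.

1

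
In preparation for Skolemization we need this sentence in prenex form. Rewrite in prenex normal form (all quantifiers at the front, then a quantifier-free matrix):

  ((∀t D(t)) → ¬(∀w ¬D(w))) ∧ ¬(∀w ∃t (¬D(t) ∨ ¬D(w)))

∃t ∃w ∃x ∀y ((¬D(t) ∨ D(w)) ∧ D(y) ∧ D(x))

Rewrite implications/biconditionals: A → B as ¬A ∨ B.
  (¬(∀t D(t)) ∨ ¬(∀w ¬D(w))) ∧ ¬(∀w ∃t (¬D(t) ∨ ¬D(w)))
Drive negations inward (¬∀x A ≡ ∃x ¬A, ¬∃x A ≡ ∀x ¬A, De Morgan for ∧/∨):
  ((∃t ¬D(t)) ∨ (∃w D(w))) ∧ (∃w ∀t (D(t) ∧ D(w)))
Rename bound variables to avoid capture: w↦x, t↦y.
  ((∃t ¬D(t)) ∨ (∃w D(w))) ∧ (∃x ∀y (D(y) ∧ D(x)))
Finally move all quantifiers to the prefix:
  ∃t ∃w ∃x ∀y ((¬D(t) ∨ D(w)) ∧ D(y) ∧ D(x))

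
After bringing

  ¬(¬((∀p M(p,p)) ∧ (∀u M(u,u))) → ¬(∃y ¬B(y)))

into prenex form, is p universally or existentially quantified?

Eliminate → and ↔ using ¬ and ∨.
  ¬(¬¬((∀p M(p,p)) ∧ (∀u M(u,u))) ∨ ¬(∃y ¬B(y)))
Push ¬ through the quantifiers and connectives to reach negation normal form:
  ((∃p ¬M(p,p)) ∨ (∃u ¬M(u,u))) ∧ (∃y ¬B(y))
Finally move all quantifiers to the prefix:
  ∃p ∃u ∃y ((¬M(p,p) ∨ ¬M(u,u)) ∧ ¬B(y))
The quantifier ∀p sits under an odd number of negations (counting the antecedent side of each →), so it flips to ∃p.

existential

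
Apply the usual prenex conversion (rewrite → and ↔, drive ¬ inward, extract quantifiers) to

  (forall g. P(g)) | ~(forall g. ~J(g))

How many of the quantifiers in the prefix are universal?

Move each ¬ inward, flipping quantifiers it crosses:
  (forall g. P(g)) | (exists g. J(g))
Give each quantifier a distinct variable: g↦u1.
  (forall g. P(g)) | (exists u1. J(u1))
Extract every quantifier outward, since the variables are now distinct and don't occur free across branches:
  forall g. exists u1. (P(g) | J(u1))
The prefix is forall g exists u1: 1 universal, 1 existential.

1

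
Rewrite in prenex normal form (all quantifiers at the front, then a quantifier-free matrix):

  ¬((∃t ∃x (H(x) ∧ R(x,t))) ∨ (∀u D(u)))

∀t ∀x ∃u ((¬H(x) ∨ ¬R(x,t)) ∧ ¬D(u))

Move each ¬ inward, flipping quantifiers it crosses:
  (∀t ∀x (¬H(x) ∨ ¬R(x,t))) ∧ (∃u ¬D(u))
Pull the quantifiers to the front (each side's bound variable is not free in the other side):
  ∀t ∀x ∃u ((¬H(x) ∨ ¬R(x,t)) ∧ ¬D(u))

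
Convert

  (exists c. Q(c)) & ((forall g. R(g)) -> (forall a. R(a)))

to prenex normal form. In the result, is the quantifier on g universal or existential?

existential

Rewrite implications/biconditionals: A → B as ¬A ∨ B.
  (exists c. Q(c)) & (~(forall g. R(g)) | (forall a. R(a)))
Move each ¬ inward, flipping quantifiers it crosses:
  (exists c. Q(c)) & ((exists g. ~R(g)) | (forall a. R(a)))
Extract every quantifier outward, since the variables are now distinct and don't occur free across branches:
  exists c. exists g. forall a. (Q(c) & (~R(g) | R(a)))
The quantifier forall g sits under an odd number of negations (counting the antecedent side of each →), so it flips to exists g.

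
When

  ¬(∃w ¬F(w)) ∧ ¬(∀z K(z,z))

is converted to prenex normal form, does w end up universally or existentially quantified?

universal

Move each ¬ inward, flipping quantifiers it crosses:
  (∀w F(w)) ∧ (∃z ¬K(z,z))
All bound variables are already distinct, so no renaming is needed.
Finally move all quantifiers to the prefix:
  ∀w ∃z (F(w) ∧ ¬K(z,z))
The quantifier ∃w sits under an odd number of negations, so it flips to ∀w.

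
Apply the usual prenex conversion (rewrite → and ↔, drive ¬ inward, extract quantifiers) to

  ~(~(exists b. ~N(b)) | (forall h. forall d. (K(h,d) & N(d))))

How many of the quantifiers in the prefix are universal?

Move each ¬ inward, flipping quantifiers it crosses:
  (exists b. ~N(b)) & (exists h. exists d. (~K(h,d) | ~N(d)))
Pull the quantifiers to the front (each side's bound variable is not free in the other side):
  exists b. exists h. exists d. (~N(b) & (~K(h,d) | ~N(d)))
The prefix is exists b exists h exists d: 0 universal, 3 existential.

0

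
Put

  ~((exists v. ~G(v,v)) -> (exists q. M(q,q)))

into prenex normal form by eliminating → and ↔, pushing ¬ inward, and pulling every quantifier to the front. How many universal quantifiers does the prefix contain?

Eliminate → and ↔ using ¬ and ∨.
  ~(~(exists v. ~G(v,v)) | (exists q. M(q,q)))
Drive negations inward (¬∀x A ≡ ∃x ¬A, ¬∃x A ≡ ∀x ¬A, De Morgan for ∧/∨):
  (exists v. ~G(v,v)) & (forall q. ~M(q,q))
Extract every quantifier outward, since the variables are now distinct and don't occur free across branches:
  exists v. forall q. (~G(v,v) & ~M(q,q))
The prefix is exists v forall q: 1 universal, 1 existential.

1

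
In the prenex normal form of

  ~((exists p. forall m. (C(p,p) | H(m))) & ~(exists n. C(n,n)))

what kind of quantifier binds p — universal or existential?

universal

Push ¬ through the quantifiers and connectives to reach negation normal form:
  (forall p. exists m. (~C(p,p) & ~H(m))) | (exists n. C(n,n))
All bound variables are already distinct, so no renaming is needed.
Finally move all quantifiers to the prefix:
  forall p. exists m. exists n. (~C(p,p) & ~H(m) | C(n,n))
The quantifier exists p sits under an odd number of negations, so it flips to forall p.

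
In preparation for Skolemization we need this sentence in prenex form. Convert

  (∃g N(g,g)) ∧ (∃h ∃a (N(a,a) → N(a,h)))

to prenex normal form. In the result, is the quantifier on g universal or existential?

existential

Rewrite implications/biconditionals: A → B as ¬A ∨ B.
  (∃g N(g,g)) ∧ (∃h ∃a (¬N(a,a) ∨ N(a,h)))
Finally move all quantifiers to the prefix:
  ∃g ∃h ∃a (N(g,g) ∧ (¬N(a,a) ∨ N(a,h)))
The quantifier ∃g sits under an even number of negations (counting the antecedent side of each →), so it remains existential.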